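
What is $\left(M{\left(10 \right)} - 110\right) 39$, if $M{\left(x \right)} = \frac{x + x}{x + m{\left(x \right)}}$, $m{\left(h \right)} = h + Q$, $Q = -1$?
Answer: $- \frac{80730}{19} \approx -4248.9$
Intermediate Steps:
$m{\left(h \right)} = -1 + h$ ($m{\left(h \right)} = h - 1 = -1 + h$)
$M{\left(x \right)} = \frac{2 x}{-1 + 2 x}$ ($M{\left(x \right)} = \frac{x + x}{x + \left(-1 + x\right)} = \frac{2 x}{-1 + 2 x}$)
$\left(M{\left(10 \right)} - 110\right) 39 = \left(2 \cdot 10 \frac{1}{-1 + 2 \cdot 10} - 110\right) 39 = \left(2 \cdot 10 \frac{1}{-1 + 20} - 110\right) 39 = \left(2 \cdot 10 \cdot \frac{1}{19} - 110\right) 39 = \left(\frac{20}{19} - 110\right) 39 = \left(- \frac{2070}{19}\right) 39 = - \frac{80730}{19}$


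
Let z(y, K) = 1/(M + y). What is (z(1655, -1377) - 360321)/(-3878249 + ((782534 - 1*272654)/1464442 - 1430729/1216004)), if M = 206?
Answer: 17058666786268944112/183607870857910398639 ≈ 0.092908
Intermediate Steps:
z(y, K) = 1/(206 + y)
(z(1655, -1377) - 360321)/(-3878249 + ((782534 - 1*272654)/1464442 - 1430729/1216004)) = (1/(206 + 1655) - 360321)/(-3878249 + ((782534 - 1*272654)/1464442 - 1430729/1216004)) = (1/1861 - 360321)/(-3878249 + ((782534 - 272654)*(1/1464442) - 1430729*1/1216004)) = (1/1861 - 360321)/(-3878249 + (509880*(1/1464442) - 1430729/1216004)) = -670557380/(1861*(-3878249 + (36420/104603 - 1430729/1216004))) = -670557380/(1861*(-3878249 - 105371679907/127197666412)) = -670557380/(1861*(-493304327936352495/127197666412)) = -670557380/1861*(-127197666412/493304327936352495) = 17058666786268944112/183607870857910398639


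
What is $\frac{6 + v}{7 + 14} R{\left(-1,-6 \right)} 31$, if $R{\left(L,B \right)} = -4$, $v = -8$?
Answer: $\frac{248}{21} \approx 11.81$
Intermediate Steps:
$\frac{6 + v}{7 + 14} R{\left(-1,-6 \right)} 31 = \frac{6 - 8}{7 + 14} \left(-4\right) 31 = - \frac{2}{21} \left(-4\right) 31 = \left(-2\right) \frac{1}{21} \left(-4\right) 31 = \left(- \frac{2}{21}\right) \left(-4\right) 31 = \frac{8}{21} \cdot 31 = \frac{248}{21}$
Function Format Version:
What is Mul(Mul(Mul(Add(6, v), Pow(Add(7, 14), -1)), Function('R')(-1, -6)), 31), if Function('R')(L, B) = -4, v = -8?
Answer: Rational(248, 21) ≈ 11.810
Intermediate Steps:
Mul(Mul(Mul(Add(6, v), Pow(Add(7, 14), -1)), Function('R')(-1, -6)), 31) = Mul(Mul(Mul(Add(6, -8), Pow(Add(7, 14), -1)), -4), 31) = Mul(Mul(Mul(-2, Pow(21, -1)), -4), 31) = Mul(Mul(Mul(-2, Rational(1, 21)), -4), 31) = Mul(Mul(Rational(-2, 21), -4), 31) = Mul(Rational(8, 21), 31) = Rational(248, 21)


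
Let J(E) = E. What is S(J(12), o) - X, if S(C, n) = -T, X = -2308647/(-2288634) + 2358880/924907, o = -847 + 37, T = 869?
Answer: -615670053752257/705591202346 ≈ -872.56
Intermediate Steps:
o = -810
X = 2511298913583/705591202346 (X = -2308647*(-1/2288634) + 2358880*(1/924907) = 769549/762878 + 2358880/924907 = 2511298913583/705591202346 ≈ 3.5591)
S(C, n) = -869 (S(C, n) = -1*869 = -869)
S(J(12), o) - X = -869 - 1*2511298913583/705591202346 = -869 - 2511298913583/705591202346 = -615670053752257/705591202346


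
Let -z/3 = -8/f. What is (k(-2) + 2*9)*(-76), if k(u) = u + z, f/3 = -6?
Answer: -3344/3 ≈ -1114.7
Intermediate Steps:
f = -18 (f = 3*(-6) = -18)
z = -4/3 (z = -(-24)/(-18) = -(-24)*(-1)/18 = -3*4/9 = -4/3 ≈ -1.3333)
k(u) = -4/3 + u (k(u) = u - 4/3 = -4/3 + u)
(k(-2) + 2*9)*(-76) = ((-4/3 - 2) + 2*9)*(-76) = (-10/3 + 18)*(-76) = (44/3)*(-76) = -3344/3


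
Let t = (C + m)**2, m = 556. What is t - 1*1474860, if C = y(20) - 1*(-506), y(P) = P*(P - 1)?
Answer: 604504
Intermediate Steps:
y(P) = P*(-1 + P)
C = 886 (C = 20*(-1 + 20) - 1*(-506) = 20*19 + 506 = 380 + 506 = 886)
t = 2079364 (t = (886 + 556)**2 = 1442**2 = 2079364)
t - 1*1474860 = 2079364 - 1*1474860 = 2079364 - 1474860 = 604504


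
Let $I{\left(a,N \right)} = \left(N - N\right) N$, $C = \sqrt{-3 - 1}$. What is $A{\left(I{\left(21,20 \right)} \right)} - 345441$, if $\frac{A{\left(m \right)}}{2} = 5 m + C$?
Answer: $-345441 + 4 i \approx -3.4544 \cdot 10^{5} + 4.0 i$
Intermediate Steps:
$C = 2 i$ ($C = \sqrt{-4} = 2 i \approx 2.0 i$)
$I{\left(a,N \right)} = 0$ ($I{\left(a,N \right)} = 0 N = 0$)
$A{\left(m \right)} = 4 i + 10 m$ ($A{\left(m \right)} = 2 \left(5 m + 2 i\right) = 2 \left(2 i + 5 m\right) = 4 i + 10 m$)
$A{\left(I{\left(21,20 \right)} \right)} - 345441 = \left(4 i + 10 \cdot 0\right) - 345441 = \left(4 i + 0\right) - 345441 = 4 i - 345441 = -345441 + 4 i$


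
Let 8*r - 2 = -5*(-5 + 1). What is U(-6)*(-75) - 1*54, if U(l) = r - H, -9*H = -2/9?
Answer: -27907/108 ≈ -258.40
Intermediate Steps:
r = 11/4 (r = ¼ + (-5*(-5 + 1))/8 = ¼ + (-5*(-4))/8 = ¼ + (⅛)*20 = ¼ + 5/2 = 11/4 ≈ 2.7500)
H = 2/81 (H = -(-2)/(9*9) = -⅑*(-2/9) = 2/81 ≈ 0.024691)
U(l) = 883/324 (U(l) = 11/4 - 1*2/81 = 11/4 - 2/81 = 883/324)
U(-6)*(-75) - 1*54 = (883/324)*(-75) - 1*54 = -22075/108 - 54 = -27907/108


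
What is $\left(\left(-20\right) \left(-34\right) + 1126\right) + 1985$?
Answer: $3791$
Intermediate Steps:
$\left(\left(-20\right) \left(-34\right) + 1126\right) + 1985 = \left(680 + 1126\right) + 1985 = 1806 + 1985 = 3791$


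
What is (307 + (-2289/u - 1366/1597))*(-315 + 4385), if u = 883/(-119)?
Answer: 3527544726420/1410151 ≈ 2.5015e+6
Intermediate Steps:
u = -883/119 (u = 883*(-1/119) = -883/119 ≈ -7.4202)
(307 + (-2289/u - 1366/1597))*(-315 + 4385) = (307 + (-2289/(-883/119) - 1366/1597))*(-315 + 4385) = (307 + (-2289*(-119/883) - 1366*1/1597))*4070 = (307 + (272391/883 - 1366/1597))*4070 = (307 + 433802249/1410151)*4070 = (866718606/1410151)*4070 = 3527544726420/1410151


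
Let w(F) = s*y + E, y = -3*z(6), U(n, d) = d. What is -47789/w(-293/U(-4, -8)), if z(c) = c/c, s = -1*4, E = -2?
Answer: -47789/10 ≈ -4778.9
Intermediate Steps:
s = -4
z(c) = 1
y = -3 (y = -3*1 = -3)
w(F) = 10 (w(F) = -4*(-3) - 2 = 12 - 2 = 10)
-47789/w(-293/U(-4, -8)) = -47789/10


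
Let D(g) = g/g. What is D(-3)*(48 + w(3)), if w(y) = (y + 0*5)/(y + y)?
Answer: 97/2 ≈ 48.500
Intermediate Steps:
D(g) = 1
w(y) = ½ (w(y) = (y + 0)/((2*y)) = y*(1/(2*y)) = ½)
D(-3)*(48 + w(3)) = 1*(48 + ½) = 1*(97/2) = 97/2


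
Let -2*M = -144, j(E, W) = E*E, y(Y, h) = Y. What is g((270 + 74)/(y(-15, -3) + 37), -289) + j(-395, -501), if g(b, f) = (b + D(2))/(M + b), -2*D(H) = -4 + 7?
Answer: 300816511/1928 ≈ 1.5603e+5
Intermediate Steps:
j(E, W) = E**2
M = 72 (M = -1/2*(-144) = 72)
D(H) = -3/2 (D(H) = -(-4 + 7)/2 = -1/2*3 = -3/2)
g(b, f) = (-3/2 + b)/(72 + b) (g(b, f) = (b - 3/2)/(72 + b) = (-3/2 + b)/(72 + b))
g((270 + 74)/(y(-15, -3) + 37), -289) + j(-395, -501) = (-3/2 + (270 + 74)/(-15 + 37))/(72 + (270 + 74)/(-15 + 37)) + (-395)**2 = (-3/2 + 344/22)/(72 + 344/22) + 156025 = (-3/2 + 344*(1/22))/(72 + 344*(1/22)) + 156025 = (-3/2 + 172/11)/(72 + 172/11) + 156025 = (311/22)/(964/11) + 156025 = (11/964)*(311/22) + 156025 = 311/1928 + 156025 = 300816511/1928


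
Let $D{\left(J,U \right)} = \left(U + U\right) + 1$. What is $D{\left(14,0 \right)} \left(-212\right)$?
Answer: $-212$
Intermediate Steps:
$D{\left(J,U \right)} = 1 + 2 U$ ($D{\left(J,U \right)} = 2 U + 1 = 1 + 2 U$)
$D{\left(14,0 \right)} \left(-212\right) = \left(1 + 2 \cdot 0\right) \left(-212\right) = \left(1 + 0\right) \left(-212\right) = 1 \left(-212\right) = -212$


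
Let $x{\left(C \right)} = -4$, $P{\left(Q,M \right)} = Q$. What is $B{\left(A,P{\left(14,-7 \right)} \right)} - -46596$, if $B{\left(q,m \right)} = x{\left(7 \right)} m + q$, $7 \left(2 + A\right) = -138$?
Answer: $\frac{325628}{7} \approx 46518.0$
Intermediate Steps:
$A = - \frac{152}{7}$ ($A = -2 + \frac{1}{7} \left(-138\right) = -2 - \frac{138}{7} = - \frac{152}{7} \approx -21.714$)
$B{\left(q,m \right)} = q - 4 m$ ($B{\left(q,m \right)} = - 4 m + q = q - 4 m$)
$B{\left(A,P{\left(14,-7 \right)} \right)} - -46596 = \left(- \frac{152}{7} - 56\right) - -46596 = \left(- \frac{152}{7} - 56\right) + 46596 = - \frac{544}{7} + 46596 = \frac{325628}{7}$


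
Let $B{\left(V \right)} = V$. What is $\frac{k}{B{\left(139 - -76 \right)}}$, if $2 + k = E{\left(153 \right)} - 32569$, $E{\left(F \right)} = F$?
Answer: $- \frac{32418}{215} \approx -150.78$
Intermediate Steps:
$k = -32418$ ($k = -2 + \left(153 - 32569\right) = -2 - 32416 = -32418$)
$\frac{k}{B{\left(139 - -76 \right)}} = - \frac{32418}{139 - -76} = - \frac{32418}{139 + 76} = - \frac{32418}{215}$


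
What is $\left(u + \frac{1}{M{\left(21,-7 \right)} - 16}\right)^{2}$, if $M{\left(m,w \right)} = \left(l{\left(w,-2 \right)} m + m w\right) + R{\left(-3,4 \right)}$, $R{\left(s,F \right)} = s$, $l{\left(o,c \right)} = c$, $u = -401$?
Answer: $\frac{6957061281}{43264} \approx 1.608 \cdot 10^{5}$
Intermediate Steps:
$M{\left(m,w \right)} = -3 - 2 m + m w$ ($M{\left(m,w \right)} = \left(- 2 m + m w\right) - 3 = -3 - 2 m + m w$)
$\left(u + \frac{1}{M{\left(21,-7 \right)} - 16}\right)^{2} = \left(-401 + \frac{1}{\left(-3 - 42 + 21 \left(-7\right)\right) - 16}\right)^{2} = \left(-401 + \frac{1}{\left(-3 - 42 - 147\right) - 16}\right)^{2} = \left(-401 + \frac{1}{-192 - 16}\right)^{2} = \left(-401 + \frac{1}{-208}\right)^{2} = \left(-401 - \frac{1}{208}\right)^{2} = \left(- \frac{83409}{208}\right)^{2} = \frac{6957061281}{43264}$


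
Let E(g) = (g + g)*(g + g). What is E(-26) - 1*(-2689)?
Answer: 5393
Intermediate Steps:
E(g) = 4*g**2 (E(g) = (2*g)*(2*g) = 4*g**2)
E(-26) - 1*(-2689) = 4*(-26)**2 - 1*(-2689) = 4*676 + 2689 = 2704 + 2689 = 5393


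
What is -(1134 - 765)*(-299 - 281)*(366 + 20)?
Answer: 82611720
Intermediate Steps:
-(1134 - 765)*(-299 - 281)*(366 + 20) = -369*(-580*386) = -369*(-223880) = -1*(-82611720) = 82611720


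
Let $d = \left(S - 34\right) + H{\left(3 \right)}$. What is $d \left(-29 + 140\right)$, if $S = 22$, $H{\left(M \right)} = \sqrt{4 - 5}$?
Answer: $-1332 + 111 i \approx -1332.0 + 111.0 i$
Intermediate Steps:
$H{\left(M \right)} = i$ ($H{\left(M \right)} = \sqrt{-1} = i$)
$d = -12 + i$ ($d = \left(22 - 34\right) + i = -12 + i \approx -12.0 + 1.0 i$)
$d \left(-29 + 140\right) = \left(-12 + i\right) \left(-29 + 140\right) = \left(-12 + i\right) 111 = -1332 + 111 i$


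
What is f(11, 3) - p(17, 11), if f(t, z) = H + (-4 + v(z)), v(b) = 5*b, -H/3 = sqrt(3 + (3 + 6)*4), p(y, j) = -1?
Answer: 12 - 3*sqrt(39) ≈ -6.7350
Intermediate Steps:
H = -3*sqrt(39) (H = -3*sqrt(3 + (3 + 6)*4) = -3*sqrt(3 + 9*4) = -3*sqrt(3 + 36) = -3*sqrt(39) ≈ -18.735)
f(t, z) = -4 - 3*sqrt(39) + 5*z (f(t, z) = -3*sqrt(39) + (-4 + 5*z) = -4 - 3*sqrt(39) + 5*z)
f(11, 3) - p(17, 11) = (-4 - 3*sqrt(39) + 5*3) - 1*(-1) = (-4 - 3*sqrt(39) + 15) + 1 = (11 - 3*sqrt(39)) + 1 = 12 - 3*sqrt(39)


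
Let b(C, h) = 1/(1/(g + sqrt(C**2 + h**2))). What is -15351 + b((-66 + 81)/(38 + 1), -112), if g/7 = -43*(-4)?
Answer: -14147 + sqrt(2119961)/13 ≈ -14035.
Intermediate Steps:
g = 1204 (g = 7*(-43*(-4)) = 7*172 = 1204)
b(C, h) = 1204 + sqrt(C**2 + h**2) (b(C, h) = 1/(1/(1204 + sqrt(C**2 + h**2))) = 1204 + sqrt(C**2 + h**2))
-15351 + b((-66 + 81)/(38 + 1), -112) = -15351 + (1204 + sqrt(((-66 + 81)/(38 + 1))**2 + (-112)**2)) = -15351 + (1204 + sqrt((15/39)**2 + 12544)) = -15351 + (1204 + sqrt((15*(1/39))**2 + 12544)) = -15351 + (1204 + sqrt((5/13)**2 + 12544)) = -15351 + (1204 + sqrt(25/169 + 12544)) = -15351 + (1204 + sqrt(2119961/169)) = -15351 + (1204 + sqrt(2119961)/13) = -14147 + sqrt(2119961)/13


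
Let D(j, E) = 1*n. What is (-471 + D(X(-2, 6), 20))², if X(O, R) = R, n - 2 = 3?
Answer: 217156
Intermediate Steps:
n = 5 (n = 2 + 3 = 5)
D(j, E) = 5 (D(j, E) = 1*5 = 5)
(-471 + D(X(-2, 6), 20))² = (-471 + 5)² = (-466)² = 217156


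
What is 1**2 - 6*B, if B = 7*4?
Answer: -167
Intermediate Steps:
B = 28
1**2 - 6*B = 1**2 - 6*28 = 1 - 168 = -167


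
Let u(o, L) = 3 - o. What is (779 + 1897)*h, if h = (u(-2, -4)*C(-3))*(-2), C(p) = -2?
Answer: 53520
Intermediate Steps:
h = 20 (h = ((3 - 1*(-2))*(-2))*(-2) = ((3 + 2)*(-2))*(-2) = (5*(-2))*(-2) = -10*(-2) = 20)
(779 + 1897)*h = (779 + 1897)*20 = 2676*20 = 53520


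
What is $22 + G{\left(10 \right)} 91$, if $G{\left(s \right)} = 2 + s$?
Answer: $1114$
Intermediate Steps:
$22 + G{\left(10 \right)} 91 = 22 + \left(2 + 10\right) 91 = 22 + 12 \cdot 91 = 22 + 1092 = 1114$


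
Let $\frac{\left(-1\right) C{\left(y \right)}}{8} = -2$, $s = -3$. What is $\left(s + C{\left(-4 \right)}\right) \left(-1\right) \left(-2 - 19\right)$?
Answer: $273$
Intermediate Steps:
$C{\left(y \right)} = 16$ ($C{\left(y \right)} = \left(-8\right) \left(-2\right) = 16$)
$\left(s + C{\left(-4 \right)}\right) \left(-1\right) \left(-2 - 19\right) = \left(-3 + 16\right) \left(-1\right) \left(-2 - 19\right) = 13 \left(-1\right) \left(-21\right) = \left(-13\right) \left(-21\right) = 273$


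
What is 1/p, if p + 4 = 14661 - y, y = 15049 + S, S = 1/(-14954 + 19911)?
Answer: -4957/1943145 ≈ -0.0025510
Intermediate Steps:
S = 1/4957 ≈ 0.00020173
y = 74597894/4957 (y = 15049 + 1/4957 = 74597894/4957 ≈ 15049.)
p = -1943145/4957 (p = -4 + (14661 - 1*74597894/4957) = -4 + (14661 - 74597894/4957) = -4 - 1923317/4957 = -1943145/4957 ≈ -392.00)
1/p = 1/(-1943145/4957) = -4957/1943145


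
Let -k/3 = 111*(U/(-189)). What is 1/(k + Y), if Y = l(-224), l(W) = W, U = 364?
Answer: 3/1252 ≈ 0.0023962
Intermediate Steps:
Y = -224
k = 1924/3 (k = -333*364/(-189) = -333*364*(-1/189) = -333*(-52)/27 = -3*(-1924/9) = 1924/3 ≈ 641.33)
1/(k + Y) = 1/(1924/3 - 224) = 1/(1252/3) = 3/1252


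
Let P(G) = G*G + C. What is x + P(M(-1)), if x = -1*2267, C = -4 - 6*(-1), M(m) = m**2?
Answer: -2264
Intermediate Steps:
C = 2 (C = -4 + 6 = 2)
x = -2267
P(G) = 2 + G**2 (P(G) = G*G + 2 = G**2 + 2 = 2 + G**2)
x + P(M(-1)) = -2267 + (2 + ((-1)**2)**2) = -2267 + (2 + 1**2) = -2267 + (2 + 1) = -2267 + 3 = -2264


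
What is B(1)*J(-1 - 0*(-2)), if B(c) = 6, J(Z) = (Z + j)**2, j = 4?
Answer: 54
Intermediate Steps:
J(Z) = (4 + Z)**2 (J(Z) = (Z + 4)**2 = (4 + Z)**2)
B(1)*J(-1 - 0*(-2)) = 6*(4 + (-1 - 0*(-2)))**2 = 6*(4 + (-1 - 3*0))**2 = 6*(4 + (-1 + 0))**2 = 6*(4 - 1)**2 = 6*3**2 = 6*9 = 54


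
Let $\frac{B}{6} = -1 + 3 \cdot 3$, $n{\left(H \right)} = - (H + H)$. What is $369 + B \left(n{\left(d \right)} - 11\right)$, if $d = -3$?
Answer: $129$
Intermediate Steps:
$n{\left(H \right)} = - 2 H$
$B = 48$ ($B = 6 \left(-1 + 3 \cdot 3\right) = 6 \left(-1 + 9\right) = 6 \cdot 8 = 48$)
$369 + B \left(n{\left(d \right)} - 11\right) = 369 + 48 \left(\left(-2\right) \left(-3\right) - 11\right) = 369 + 48 \left(6 - 11\right) = 369 + 48 \left(-5\right) = 369 - 240 = 129$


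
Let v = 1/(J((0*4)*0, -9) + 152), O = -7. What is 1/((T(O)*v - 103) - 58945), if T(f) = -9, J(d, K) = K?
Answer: -143/8443873 ≈ -1.6935e-5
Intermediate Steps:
v = 1/143 (v = 1/(-9 + 152) = 1/143 ≈ 0.0069930)
1/((T(O)*v - 103) - 58945) = 1/((-9*1/143 - 103) - 58945) = 1/((-9/143 - 103) - 58945) = 1/(-14738/143 - 58945) = 1/(-8443873/143) = -143/8443873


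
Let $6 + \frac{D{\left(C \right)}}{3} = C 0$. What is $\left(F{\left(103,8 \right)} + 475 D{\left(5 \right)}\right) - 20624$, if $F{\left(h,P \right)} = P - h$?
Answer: $-29269$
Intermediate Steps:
$D{\left(C \right)} = -18$ ($D{\left(C \right)} = -18 + 3 C 0 = -18 + 3 \cdot 0 = -18 + 0 = -18$)
$\left(F{\left(103,8 \right)} + 475 D{\left(5 \right)}\right) - 20624 = \left(\left(8 - 103\right) + 475 \left(-18\right)\right) - 20624 = \left(\left(8 - 103\right) - 8550\right) - 20624 = \left(-95 - 8550\right) - 20624 = -8645 - 20624 = -29269$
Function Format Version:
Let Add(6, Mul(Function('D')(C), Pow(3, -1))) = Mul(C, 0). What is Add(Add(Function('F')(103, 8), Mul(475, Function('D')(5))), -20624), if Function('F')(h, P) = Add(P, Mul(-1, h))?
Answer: -29269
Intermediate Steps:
Function('D')(C) = -18 (Function('D')(C) = Add(-18, Mul(3, Mul(C, 0))) = Add(-18, Mul(3, 0)) = Add(-18, 0) = -18)
Add(Add(Function('F')(103, 8), Mul(475, Function('D')(5))), -20624) = Add(Add(Add(8, Mul(-1, 103)), Mul(475, -18)), -20624) = Add(Add(Add(8, -103), -8550), -20624) = Add(Add(-95, -8550), -20624) = Add(-8645, -20624) = -29269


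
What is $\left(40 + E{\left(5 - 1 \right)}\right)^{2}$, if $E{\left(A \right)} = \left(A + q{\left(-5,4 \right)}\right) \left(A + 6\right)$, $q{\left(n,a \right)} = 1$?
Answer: $8100$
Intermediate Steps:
$E{\left(A \right)} = \left(1 + A\right) \left(6 + A\right)$ ($E{\left(A \right)} = \left(A + 1\right) \left(A + 6\right) = \left(1 + A\right) \left(6 + A\right)$)
$\left(40 + E{\left(5 - 1 \right)}\right)^{2} = \left(40 + \left(6 + \left(5 - 1\right)^{2} + 7 \left(5 - 1\right)\right)\right)^{2} = \left(40 + \left(6 + 4^{2} + 7 \cdot 4\right)\right)^{2} = \left(40 + \left(6 + 16 + 28\right)\right)^{2} = \left(40 + 50\right)^{2} = 90^{2} = 8100$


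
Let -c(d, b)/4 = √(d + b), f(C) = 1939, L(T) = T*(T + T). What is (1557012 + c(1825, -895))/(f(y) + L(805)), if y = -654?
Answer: 519004/432663 - 4*√930/1297989 ≈ 1.1995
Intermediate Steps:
L(T) = 2*T² (L(T) = T*(2*T) = 2*T²)
c(d, b) = -4*√(b + d) (c(d, b) = -4*√(d + b) = -4*√(b + d))
(1557012 + c(1825, -895))/(f(y) + L(805)) = (1557012 - 4*√(-895 + 1825))/(1939 + 2*805²) = (1557012 - 4*√930)/(1939 + 2*648025) = (1557012 - 4*√930)/(1939 + 1296050) = (1557012 - 4*√930)/1297989 = (1557012 - 4*√930)*(1/1297989) = 519004/432663 - 4*√930/1297989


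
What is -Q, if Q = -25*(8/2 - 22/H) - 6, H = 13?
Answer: 828/13 ≈ 63.692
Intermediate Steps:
Q = -828/13 (Q = -25*(8/2 - 22/13) - 6 = -25*(8*(½) - 22*1/13) - 6 = -25*(4 - 22/13) - 6 = -25*30/13 - 6 = -750/13 - 6 = -828/13 ≈ -63.692)
-Q = -1*(-828/13) = 828/13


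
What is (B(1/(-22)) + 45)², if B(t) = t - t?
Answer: 2025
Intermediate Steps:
B(t) = 0
(B(1/(-22)) + 45)² = (0 + 45)² = 45² = 2025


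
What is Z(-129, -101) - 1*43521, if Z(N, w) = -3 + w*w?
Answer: -33323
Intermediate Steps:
Z(N, w) = -3 + w²
Z(-129, -101) - 1*43521 = (-3 + (-101)²) - 1*43521 = (-3 + 10201) - 43521 = 10198 - 43521 = -33323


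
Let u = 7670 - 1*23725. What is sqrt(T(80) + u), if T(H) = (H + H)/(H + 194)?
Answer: I*sqrt(301325335)/137 ≈ 126.71*I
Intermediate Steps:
T(H) = 2*H/(194 + H) (T(H) = (2*H)/(194 + H) = 2*H/(194 + H))
u = -16055 (u = 7670 - 23725 = -16055)
sqrt(T(80) + u) = sqrt(2*80/(194 + 80) - 16055) = sqrt(2*80/274 - 16055) = sqrt(2*80*(1/274) - 16055) = sqrt(80/137 - 16055) = sqrt(-2199455/137) = I*sqrt(301325335)/137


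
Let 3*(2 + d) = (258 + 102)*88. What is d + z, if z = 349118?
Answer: 359676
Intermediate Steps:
d = 10558 (d = -2 + ((258 + 102)*88)/3 = -2 + (360*88)/3 = -2 + (⅓)*31680 = -2 + 10560 = 10558)
d + z = 10558 + 349118 = 359676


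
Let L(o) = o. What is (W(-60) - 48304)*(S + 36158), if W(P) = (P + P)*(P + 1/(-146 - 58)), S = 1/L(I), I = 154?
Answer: -114438742071/77 ≈ -1.4862e+9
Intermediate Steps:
S = 1/154 ≈ 0.0064935
W(P) = 2*P*(-1/204 + P) (W(P) = (2*P)*(P + 1/(-204)) = (2*P)*(P - 1/204) = (2*P)*(-1/204 + P) = 2*P*(-1/204 + P))
(W(-60) - 48304)*(S + 36158) = ((1/102)*(-60)*(-1 + 204*(-60)) - 48304)*(1/154 + 36158) = ((1/102)*(-60)*(-1 - 12240) - 48304)*(5568333/154) = ((1/102)*(-60)*(-12241) - 48304)*(5568333/154) = (122410/17 - 48304)*(5568333/154) = -698758/17*5568333/154 = -114438742071/77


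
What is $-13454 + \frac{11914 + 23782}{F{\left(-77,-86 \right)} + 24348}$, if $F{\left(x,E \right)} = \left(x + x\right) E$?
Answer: $- \frac{63215884}{4699} \approx -13453.0$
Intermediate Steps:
$F{\left(x,E \right)} = 2 E x$ ($F{\left(x,E \right)} = 2 x E = 2 E x$)
$-13454 + \frac{11914 + 23782}{F{\left(-77,-86 \right)} + 24348} = -13454 + \frac{11914 + 23782}{2 \left(-86\right) \left(-77\right) + 24348} = -13454 + \frac{35696}{13244 + 24348} = -13454 + \frac{35696}{37592} = -13454 + 35696 \cdot \frac{1}{37592} = -13454 + \frac{4462}{4699} = - \frac{63215884}{4699}$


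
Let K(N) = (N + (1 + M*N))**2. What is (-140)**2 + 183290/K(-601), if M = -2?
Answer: 3551650845/181202 ≈ 19601.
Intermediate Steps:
K(N) = (1 - N)**2 (K(N) = (N + (1 - 2*N))**2 = (1 - N)**2)
(-140)**2 + 183290/K(-601) = (-140)**2 + 183290/((1 - 1*(-601))**2) = 19600 + 183290/((1 + 601)**2) = 19600 + 183290/(602**2) = 19600 + 183290/362404 = 19600 + 183290*(1/362404) = 19600 + 91645/181202 = 3551650845/181202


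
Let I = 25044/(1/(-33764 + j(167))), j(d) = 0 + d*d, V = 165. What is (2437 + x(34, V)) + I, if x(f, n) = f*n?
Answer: -147125453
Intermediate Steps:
j(d) = d**2 (j(d) = 0 + d**2 = d**2)
I = -147133500 (I = 25044/(1/(-33764 + 167**2)) = 25044/(1/(-33764 + 27889)) = 25044/(1/(-5875)) = 25044/(-1/5875) = 25044*(-5875) = -147133500)
(2437 + x(34, V)) + I = (2437 + 34*165) - 147133500 = (2437 + 5610) - 147133500 = 8047 - 147133500 = -147125453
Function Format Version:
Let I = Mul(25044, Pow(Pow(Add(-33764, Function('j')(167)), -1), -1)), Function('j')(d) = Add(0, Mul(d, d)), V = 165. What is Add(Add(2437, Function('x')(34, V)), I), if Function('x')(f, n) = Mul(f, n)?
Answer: -147125453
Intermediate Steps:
Function('j')(d) = Pow(d, 2) (Function('j')(d) = Add(0, Pow(d, 2)) = Pow(d, 2))
I = -147133500 (I = Mul(25044, Pow(Pow(Add(-33764, Pow(167, 2)), -1), -1)) = Mul(25044, Pow(Pow(Add(-33764, 27889), -1), -1)) = Mul(25044, Pow(Pow(-5875, -1), -1)) = Mul(25044, Pow(Rational(-1, 5875), -1)) = Mul(25044, -5875) = -147133500)
Add(Add(2437, Function('x')(34, V)), I) = Add(Add(2437, Mul(34, 165)), -147133500) = Add(Add(2437, 5610), -147133500) = Add(8047, -147133500) = -147125453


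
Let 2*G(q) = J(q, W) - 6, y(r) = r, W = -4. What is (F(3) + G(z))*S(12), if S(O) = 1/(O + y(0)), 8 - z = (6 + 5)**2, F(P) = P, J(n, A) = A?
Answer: -1/6 ≈ -0.16667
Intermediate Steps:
z = -113 (z = 8 - (6 + 5)**2 = 8 - 1*11**2 = 8 - 1*121 = 8 - 121 = -113)
S(O) = 1/O (S(O) = 1/(O + 0) = 1/O)
G(q) = -5 (G(q) = (-4 - 6)/2 = (1/2)*(-10) = -5)
(F(3) + G(z))*S(12) = (3 - 5)/12 = -2*1/12 = -1/6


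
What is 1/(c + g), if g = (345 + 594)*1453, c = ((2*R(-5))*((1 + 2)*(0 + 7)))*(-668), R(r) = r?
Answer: 1/1504647 ≈ 6.6461e-7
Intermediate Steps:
c = 140280 (c = ((2*(-5))*((1 + 2)*(0 + 7)))*(-668) = -30*7*(-668) = -10*21*(-668) = -210*(-668) = 140280)
g = 1364367 (g = 939*1453 = 1364367)
1/(c + g) = 1/(140280 + 1364367) = 1/1504647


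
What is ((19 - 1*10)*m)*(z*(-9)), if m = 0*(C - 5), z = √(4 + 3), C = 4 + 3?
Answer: 0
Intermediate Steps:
C = 7
z = √7 ≈ 2.6458
m = 0 (m = 0*(7 - 5) = 0*2 = 0)
((19 - 1*10)*m)*(z*(-9)) = ((19 - 1*10)*0)*(√7*(-9)) = ((19 - 10)*0)*(-9*√7) = (9*0)*(-9*√7) = 0*(-9*√7) = 0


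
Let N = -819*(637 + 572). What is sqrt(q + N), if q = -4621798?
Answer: I*sqrt(5611969) ≈ 2369.0*I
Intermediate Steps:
N = -990171 (N = -819*1209 = -990171)
sqrt(q + N) = sqrt(-4621798 - 990171) = sqrt(-5611969) = I*sqrt(5611969)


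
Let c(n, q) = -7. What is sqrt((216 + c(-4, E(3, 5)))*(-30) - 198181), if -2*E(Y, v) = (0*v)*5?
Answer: I*sqrt(204451) ≈ 452.16*I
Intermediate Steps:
E(Y, v) = 0 (E(Y, v) = -0*v*5/2 = -0*5 = -1/2*0 = 0)
sqrt((216 + c(-4, E(3, 5)))*(-30) - 198181) = sqrt((216 - 7)*(-30) - 198181) = sqrt(209*(-30) - 198181) = sqrt(-6270 - 198181) = sqrt(-204451) = I*sqrt(204451)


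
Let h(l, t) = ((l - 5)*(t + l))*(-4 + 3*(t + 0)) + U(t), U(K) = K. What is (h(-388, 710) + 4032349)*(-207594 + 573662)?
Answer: -97009387996116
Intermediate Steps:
h(l, t) = t + (-5 + l)*(-4 + 3*t)*(l + t) (h(l, t) = ((l - 5)*(t + l))*(-4 + 3*(t + 0)) + t = ((-5 + l)*(l + t))*(-4 + 3*t) + t = (-5 + l)*(-4 + 3*t)*(l + t) + t = t + (-5 + l)*(-4 + 3*t)*(l + t))
(h(-388, 710) + 4032349)*(-207594 + 573662) = ((-15*710**2 - 4*(-388)**2 + 20*(-388) + 21*710 - 19*(-388)*710 + 3*(-388)*710**2 + 3*710*(-388)**2) + 4032349)*(-207594 + 573662) = ((-15*504100 - 4*150544 - 7760 + 14910 + 5234120 + 3*(-388)*504100 + 3*710*150544) + 4032349)*366068 = ((-7561500 - 602176 - 7760 + 14910 + 5234120 - 586772400 + 320658720) + 4032349)*366068 = (-269036086 + 4032349)*366068 = -265003737*366068 = -97009387996116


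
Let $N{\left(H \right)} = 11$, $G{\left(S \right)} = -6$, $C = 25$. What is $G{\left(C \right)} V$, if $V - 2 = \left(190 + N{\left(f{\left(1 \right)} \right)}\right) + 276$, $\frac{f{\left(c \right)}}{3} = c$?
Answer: $-2874$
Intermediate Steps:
$f{\left(c \right)} = 3 c$
$V = 479$ ($V = 2 + \left(\left(190 + 11\right) + 276\right) = 2 + \left(201 + 276\right) = 2 + 477 = 479$)
$G{\left(C \right)} V = \left(-6\right) 479 = -2874$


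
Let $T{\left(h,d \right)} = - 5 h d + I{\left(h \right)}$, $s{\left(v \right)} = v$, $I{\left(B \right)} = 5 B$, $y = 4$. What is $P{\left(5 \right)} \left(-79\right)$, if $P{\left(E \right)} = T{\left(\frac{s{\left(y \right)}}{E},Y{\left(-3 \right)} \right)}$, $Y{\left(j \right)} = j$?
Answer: $-1264$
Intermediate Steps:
$T{\left(h,d \right)} = 5 h - 5 d h$ ($T{\left(h,d \right)} = - 5 h d + 5 h = - 5 d h + 5 h = 5 h - 5 d h$)
$P{\left(E \right)} = \frac{80}{E}$ ($P{\left(E \right)} = 5 \frac{4}{E} \left(1 - -3\right) = 5 \frac{4}{E} \left(1 + 3\right) = 5 \frac{4}{E} 4 = \frac{80}{E}$)
$P{\left(5 \right)} \left(-79\right) = \frac{80}{5} \left(-79\right) = 80 \cdot \frac{1}{5} \left(-79\right) = 16 \left(-79\right) = -1264$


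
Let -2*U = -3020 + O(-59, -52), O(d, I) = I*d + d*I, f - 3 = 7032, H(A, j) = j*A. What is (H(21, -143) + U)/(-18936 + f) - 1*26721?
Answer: -318002060/11901 ≈ -26721.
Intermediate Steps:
H(A, j) = A*j
f = 7035 (f = 3 + 7032 = 7035)
O(d, I) = 2*I*d (O(d, I) = I*d + I*d = 2*I*d)
U = -1558 (U = -(-3020 + 2*(-52)*(-59))/2 = -(-3020 + 6136)/2 = -1/2*3116 = -1558)
(H(21, -143) + U)/(-18936 + f) - 1*26721 = (21*(-143) - 1558)/(-18936 + 7035) - 1*26721 = (-3003 - 1558)/(-11901) - 26721 = -4561*(-1/11901) - 26721 = 4561/11901 - 26721 = -318002060/11901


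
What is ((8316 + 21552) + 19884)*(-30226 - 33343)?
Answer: -3162684888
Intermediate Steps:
((8316 + 21552) + 19884)*(-30226 - 33343) = (29868 + 19884)*(-63569) = 49752*(-63569) = -3162684888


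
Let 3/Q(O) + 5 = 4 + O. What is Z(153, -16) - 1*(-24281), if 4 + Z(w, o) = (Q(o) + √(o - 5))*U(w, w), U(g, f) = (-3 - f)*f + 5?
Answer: 484298/17 - 23863*I*√21 ≈ 28488.0 - 1.0935e+5*I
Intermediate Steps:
U(g, f) = 5 + f*(-3 - f) (U(g, f) = f*(-3 - f) + 5 = 5 + f*(-3 - f))
Q(O) = 3/(-1 + O) (Q(O) = 3/(-5 + (4 + O)) = 3/(-1 + O))
Z(w, o) = -4 + (√(-5 + o) + 3/(-1 + o))*(5 - w² - 3*w) (Z(w, o) = -4 + (3/(-1 + o) + √(o - 5))*(5 - w² - 3*w) = -4 + (3/(-1 + o) + √(-5 + o))*(5 - w² - 3*w) = -4 + (√(-5 + o) + 3/(-1 + o))*(5 - w² - 3*w))
Z(153, -16) - 1*(-24281) = (15 - 9*153 - 3*153² + (-1 - 16)*(-4 + √(-5 - 16)*(5 - 1*153² - 3*153)))/(-1 - 16) - 1*(-24281) = (15 - 1377 - 3*23409 - 17*(-4 + √(-21)*(5 - 1*23409 - 459)))/(-17) + 24281 = -(15 - 1377 - 70227 - 17*(-4 + (I*√21)*(5 - 23409 - 459)))/17 + 24281 = -(15 - 1377 - 70227 - 17*(-4 + (I*√21)*(-23863)))/17 + 24281 = -(15 - 1377 - 70227 - 17*(-4 - 23863*I*√21))/17 + 24281 = -(15 - 1377 - 70227 + (68 + 405671*I*√21))/17 + 24281 = -(-71521 + 405671*I*√21)/17 + 24281 = (71521/17 - 23863*I*√21) + 24281 = 484298/17 - 23863*I*√21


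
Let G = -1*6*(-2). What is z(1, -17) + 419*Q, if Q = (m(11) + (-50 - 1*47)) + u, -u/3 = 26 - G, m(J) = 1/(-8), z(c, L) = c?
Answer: -466339/8 ≈ -58292.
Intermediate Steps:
G = 12 (G = -6*(-2) = 12)
m(J) = -⅛
u = -42 (u = -3*(26 - 1*12) = -3*(26 - 12) = -3*14 = -42)
Q = -1113/8 (Q = (-⅛ + (-50 - 1*47)) - 42 = (-⅛ + (-50 - 47)) - 42 = (-⅛ - 97) - 42 = -777/8 - 42 = -1113/8 ≈ -139.13)
z(1, -17) + 419*Q = 1 + 419*(-1113/8) = 1 - 466347/8 = -466339/8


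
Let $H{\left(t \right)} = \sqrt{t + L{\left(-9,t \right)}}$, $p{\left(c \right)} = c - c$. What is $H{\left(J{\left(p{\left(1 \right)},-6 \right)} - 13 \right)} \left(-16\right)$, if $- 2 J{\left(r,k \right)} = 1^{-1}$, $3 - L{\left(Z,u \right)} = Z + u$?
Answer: $- 32 \sqrt{3} \approx -55.426$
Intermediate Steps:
$p{\left(c \right)} = 0$
$L{\left(Z,u \right)} = 3 - Z - u$ ($L{\left(Z,u \right)} = 3 - \left(Z + u\right) = 3 - Z - u$)
$J{\left(r,k \right)} = - \frac{1}{2}$ ($J{\left(r,k \right)} = - \frac{1}{2 \cdot 1} = \left(- \frac{1}{2}\right) 1 = - \frac{1}{2}$)
$H{\left(t \right)} = 2 \sqrt{3}$ ($H{\left(t \right)} = \sqrt{t - \left(-12 + t\right)} = \sqrt{12} = 2 \sqrt{3}$)
$H{\left(J{\left(p{\left(1 \right)},-6 \right)} - 13 \right)} \left(-16\right) = 2 \sqrt{3} \left(-16\right) = - 32 \sqrt{3}$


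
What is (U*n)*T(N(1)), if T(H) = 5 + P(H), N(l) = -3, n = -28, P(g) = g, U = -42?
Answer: 2352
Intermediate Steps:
T(H) = 5 + H
(U*n)*T(N(1)) = (-42*(-28))*(5 - 3) = 1176*2 = 2352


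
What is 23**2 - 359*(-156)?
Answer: 56533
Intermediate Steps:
23**2 - 359*(-156) = 529 + 56004 = 56533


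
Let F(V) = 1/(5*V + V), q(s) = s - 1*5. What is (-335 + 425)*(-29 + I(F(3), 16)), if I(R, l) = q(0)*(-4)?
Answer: -810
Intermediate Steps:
q(s) = -5 + s (q(s) = s - 5 = -5 + s)
F(V) = 1/(6*V)
I(R, l) = 20 (I(R, l) = (-5 + 0)*(-4) = -5*(-4) = 20)
(-335 + 425)*(-29 + I(F(3), 16)) = (-335 + 425)*(-29 + 20) = 90*(-9) = -810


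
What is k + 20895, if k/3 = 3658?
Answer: 31869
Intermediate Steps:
k = 10974 (k = 3*3658 = 10974)
k + 20895 = 10974 + 20895 = 31869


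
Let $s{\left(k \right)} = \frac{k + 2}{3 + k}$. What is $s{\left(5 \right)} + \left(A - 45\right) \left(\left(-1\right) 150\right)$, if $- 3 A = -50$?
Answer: $\frac{34007}{8} \approx 4250.9$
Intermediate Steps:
$A = \frac{50}{3}$ ($A = \left(- \frac{1}{3}\right) \left(-50\right) = \frac{50}{3} \approx 16.667$)
$s{\left(k \right)} = \frac{2 + k}{3 + k}$
$s{\left(5 \right)} + \left(A - 45\right) \left(\left(-1\right) 150\right) = \frac{2 + 5}{3 + 5} + \left(\frac{50}{3} - 45\right) \left(\left(-1\right) 150\right) = \frac{1}{8} \cdot 7 - -4250 = \frac{1}{8} \cdot 7 + 4250 = \frac{7}{8} + 4250 = \frac{34007}{8}$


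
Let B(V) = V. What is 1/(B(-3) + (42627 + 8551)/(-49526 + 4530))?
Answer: -22498/93083 ≈ -0.24170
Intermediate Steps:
1/(B(-3) + (42627 + 8551)/(-49526 + 4530)) = 1/(-3 + (42627 + 8551)/(-49526 + 4530)) = 1/(-3 + 51178/(-44996)) = 1/(-3 + 51178*(-1/44996)) = 1/(-3 - 25589/22498) = 1/(-93083/22498) = -22498/93083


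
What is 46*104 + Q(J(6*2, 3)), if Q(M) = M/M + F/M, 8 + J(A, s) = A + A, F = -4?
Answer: 19139/4 ≈ 4784.8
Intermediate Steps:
J(A, s) = -8 + 2*A (J(A, s) = -8 + (A + A) = -8 + 2*A)
Q(M) = 1 - 4/M (Q(M) = M/M - 4/M = 1 - 4/M)
46*104 + Q(J(6*2, 3)) = 46*104 + (-4 + (-8 + 2*(6*2)))/(-8 + 2*(6*2)) = 4784 + (-4 + (-8 + 2*12))/(-8 + 2*12) = 4784 + (-4 + (-8 + 24))/(-8 + 24) = 4784 + (-4 + 16)/16 = 4784 + (1/16)*12 = 4784 + 3/4 = 19139/4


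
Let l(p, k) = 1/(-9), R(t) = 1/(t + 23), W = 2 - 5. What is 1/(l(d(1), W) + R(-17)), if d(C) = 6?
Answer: 18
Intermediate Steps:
W = -3
R(t) = 1/(23 + t)
l(p, k) = -⅑
1/(l(d(1), W) + R(-17)) = 1/(-⅑ + 1/(23 - 17)) = 1/(-⅑ + 1/6) = 1/(-⅑ + ⅙) = 1/(1/18) = 18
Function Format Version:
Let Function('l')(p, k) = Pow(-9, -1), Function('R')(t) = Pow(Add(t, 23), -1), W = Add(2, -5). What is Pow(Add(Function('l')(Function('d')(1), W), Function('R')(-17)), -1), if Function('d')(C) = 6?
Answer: 18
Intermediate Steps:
W = -3
Function('R')(t) = Pow(Add(23, t), -1)
Function('l')(p, k) = Rational(-1, 9)
Pow(Add(Function('l')(Function('d')(1), W), Function('R')(-17)), -1) = Pow(Add(Rational(-1, 9), Pow(Add(23, -17), -1)), -1) = Pow(Add(Rational(-1, 9), Pow(6, -1)), -1) = Pow(Add(Rational(-1, 9), Rational(1, 6)), -1) = Pow(Rational(1, 18), -1) = 18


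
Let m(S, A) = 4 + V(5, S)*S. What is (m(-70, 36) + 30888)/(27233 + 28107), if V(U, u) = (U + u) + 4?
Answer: 17581/27670 ≈ 0.63538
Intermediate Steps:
V(U, u) = 4 + U + u
m(S, A) = 4 + S*(9 + S) (m(S, A) = 4 + (4 + 5 + S)*S = 4 + (9 + S)*S = 4 + S*(9 + S))
(m(-70, 36) + 30888)/(27233 + 28107) = ((4 - 70*(9 - 70)) + 30888)/(27233 + 28107) = ((4 - 70*(-61)) + 30888)/55340 = ((4 + 4270) + 30888)*(1/55340) = (4274 + 30888)*(1/55340) = 35162*(1/55340) = 17581/27670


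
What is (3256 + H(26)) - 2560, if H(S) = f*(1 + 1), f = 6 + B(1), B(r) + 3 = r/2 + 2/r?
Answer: 707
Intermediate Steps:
B(r) = -3 + r/2 + 2/r (B(r) = -3 + (r/2 + 2/r) = -3 + r/2 + 2/r)
f = 11/2 (f = 6 + (-3 + (1/2)*1 + 2/1) = 6 + (-3 + 1/2 + 2*1) = 6 + (-3 + 1/2 + 2) = 6 - 1/2 = 11/2 ≈ 5.5000)
H(S) = 11 (H(S) = 11*(1 + 1)/2 = (11/2)*2 = 11)
(3256 + H(26)) - 2560 = (3256 + 11) - 2560 = 3267 - 2560 = 707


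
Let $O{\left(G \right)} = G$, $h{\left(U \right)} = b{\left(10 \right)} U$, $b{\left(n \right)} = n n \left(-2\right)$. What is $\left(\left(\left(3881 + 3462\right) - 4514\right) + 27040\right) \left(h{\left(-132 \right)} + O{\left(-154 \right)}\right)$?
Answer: $783941774$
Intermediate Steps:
$b{\left(n \right)} = - 2 n^{2}$ ($b{\left(n \right)} = n^{2} \left(-2\right) = - 2 n^{2}$)
$h{\left(U \right)} = - 200 U$ ($h{\left(U \right)} = - 2 \cdot 10^{2} U = \left(-2\right) 100 U = - 200 U$)
$\left(\left(\left(3881 + 3462\right) - 4514\right) + 27040\right) \left(h{\left(-132 \right)} + O{\left(-154 \right)}\right) = \left(\left(\left(3881 + 3462\right) - 4514\right) + 27040\right) \left(\left(-200\right) \left(-132\right) - 154\right) = \left(\left(7343 - 4514\right) + 27040\right) \left(26400 - 154\right) = \left(2829 + 27040\right) 26246 = 29869 \cdot 26246 = 783941774$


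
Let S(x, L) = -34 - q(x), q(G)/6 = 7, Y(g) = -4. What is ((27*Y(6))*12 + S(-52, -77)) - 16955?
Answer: -18327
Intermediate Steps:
q(G) = 42 (q(G) = 6*7 = 42)
S(x, L) = -76 (S(x, L) = -34 - 1*42 = -34 - 42 = -76)
((27*Y(6))*12 + S(-52, -77)) - 16955 = ((27*(-4))*12 - 76) - 16955 = (-108*12 - 76) - 16955 = (-1296 - 76) - 16955 = -1372 - 16955 = -18327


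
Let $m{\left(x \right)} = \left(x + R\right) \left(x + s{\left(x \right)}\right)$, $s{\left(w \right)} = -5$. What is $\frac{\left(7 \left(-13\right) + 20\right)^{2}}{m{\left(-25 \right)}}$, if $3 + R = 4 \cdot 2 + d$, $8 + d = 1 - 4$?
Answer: $\frac{5041}{930} \approx 5.4204$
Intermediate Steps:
$d = -11$ ($d = -8 + \left(1 - 4\right) = -8 - 3 = -11$)
$R = -6$ ($R = -3 + \left(4 \cdot 2 - 11\right) = -3 + \left(8 - 11\right) = -3 - 3 = -6$)
$m{\left(x \right)} = \left(-6 + x\right) \left(-5 + x\right)$ ($m{\left(x \right)} = \left(x - 6\right) \left(x - 5\right) = \left(-6 + x\right) \left(-5 + x\right)$)
$\frac{\left(7 \left(-13\right) + 20\right)^{2}}{m{\left(-25 \right)}} = \frac{\left(7 \left(-13\right) + 20\right)^{2}}{30 + \left(-25\right)^{2} - -275} = \frac{\left(-91 + 20\right)^{2}}{30 + 625 + 275} = \frac{\left(-71\right)^{2}}{930} = 5041 \cdot \frac{1}{930} = \frac{5041}{930}$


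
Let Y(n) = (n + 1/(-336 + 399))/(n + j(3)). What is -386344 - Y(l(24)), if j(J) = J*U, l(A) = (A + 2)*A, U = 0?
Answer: -15187994641/39312 ≈ -3.8635e+5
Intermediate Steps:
l(A) = A*(2 + A) (l(A) = (2 + A)*A = A*(2 + A))
j(J) = 0 (j(J) = J*0 = 0)
Y(n) = (1/63 + n)/n (Y(n) = (n + 1/(-336 + 399))/(n + 0) = (n + 1/63)/n = (1/63 + n)/n)
-386344 - Y(l(24)) = -386344 - (1/63 + 24*(2 + 24))/(24*(2 + 24)) = -386344 - (1/63 + 24*26)/(24*26) = -386344 - (1/63 + 624)/624 = -386344 - 39313/(624*63) = -386344 - 1*39313/39312 = -386344 - 39313/39312 = -15187994641/39312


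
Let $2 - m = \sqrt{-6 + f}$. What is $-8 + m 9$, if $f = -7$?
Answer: $10 - 9 i \sqrt{13} \approx 10.0 - 32.45 i$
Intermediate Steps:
$m = 2 - i \sqrt{13}$ ($m = 2 - \sqrt{-6 - 7} = 2 - \sqrt{-13} = 2 - i \sqrt{13} \approx 2.0 - 3.6056 i$)
$-8 + m 9 = -8 + \left(2 - i \sqrt{13}\right) 9 = -8 + \left(18 - 9 i \sqrt{13}\right) = 10 - 9 i \sqrt{13}$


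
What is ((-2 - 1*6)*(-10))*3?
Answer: 240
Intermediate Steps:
((-2 - 1*6)*(-10))*3 = ((-2 - 6)*(-10))*3 = -8*(-10)*3 = 80*3 = 240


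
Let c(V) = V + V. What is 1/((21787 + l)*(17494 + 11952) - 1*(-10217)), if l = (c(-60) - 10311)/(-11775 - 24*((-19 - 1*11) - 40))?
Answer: 3365/2158918870677 ≈ 1.5587e-9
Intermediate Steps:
c(V) = 2*V
l = 3477/3365 (l = (2*(-60) - 10311)/(-11775 - 24*((-19 - 1*11) - 40)) = (-120 - 10311)/(-11775 - 24*((-19 - 11) - 40)) = -10431/(-11775 - 24*(-30 - 40)) = -10431/(-11775 - 24*(-70)) = -10431/(-11775 + 1680) = -10431/(-10095) = -10431*(-1/10095) = 3477/3365 ≈ 1.0333)
1/((21787 + l)*(17494 + 11952) - 1*(-10217)) = 1/((21787 + 3477/3365)*(17494 + 11952) - 1*(-10217)) = 1/((73316732/3365)*29446 + 10217) = 1/(2158884490472/3365 + 10217) = 1/(2158918870677/3365) = 3365/2158918870677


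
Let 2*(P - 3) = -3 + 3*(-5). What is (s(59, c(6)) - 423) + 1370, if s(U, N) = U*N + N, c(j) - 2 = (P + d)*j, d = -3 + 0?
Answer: -2173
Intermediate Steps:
P = -6 (P = 3 + (-3 + 3*(-5))/2 = 3 + (-3 - 15)/2 = 3 + (½)*(-18) = 3 - 9 = -6)
d = -3
c(j) = 2 - 9*j (c(j) = 2 + (-6 - 3)*j = 2 - 9*j)
s(U, N) = N + N*U (s(U, N) = N*U + N = N + N*U)
(s(59, c(6)) - 423) + 1370 = ((2 - 9*6)*(1 + 59) - 423) + 1370 = ((2 - 54)*60 - 423) + 1370 = (-52*60 - 423) + 1370 = (-3120 - 423) + 1370 = -3543 + 1370 = -2173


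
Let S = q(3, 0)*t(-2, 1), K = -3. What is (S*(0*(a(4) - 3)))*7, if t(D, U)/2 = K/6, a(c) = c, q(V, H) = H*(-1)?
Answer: 0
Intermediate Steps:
q(V, H) = -H
t(D, U) = -1 (t(D, U) = 2*(-3/6) = 2*(-3*1/6) = 2*(-1/2) = -1)
S = 0 (S = -1*0*(-1) = 0*(-1) = 0)
(S*(0*(a(4) - 3)))*7 = (0*(0*(4 - 3)))*7 = (0*(0*1))*7 = (0*0)*7 = 0*7 = 0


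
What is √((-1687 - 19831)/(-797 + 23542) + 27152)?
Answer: √14046191171890/22745 ≈ 164.78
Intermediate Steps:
√((-1687 - 19831)/(-797 + 23542) + 27152) = √(-21518/22745 + 27152) = √(617550722/22745) = √14046191171890/22745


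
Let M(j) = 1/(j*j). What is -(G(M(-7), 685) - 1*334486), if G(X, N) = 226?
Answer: 334260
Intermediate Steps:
M(j) = j⁻² (M(j) = 1/(j²) = j⁻²)
-(G(M(-7), 685) - 1*334486) = -(226 - 1*334486) = -(226 - 334486) = -1*(-334260) = 334260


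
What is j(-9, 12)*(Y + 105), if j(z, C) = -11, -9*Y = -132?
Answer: -3949/3 ≈ -1316.3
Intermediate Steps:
Y = 44/3 (Y = -⅑*(-132) = 44/3 ≈ 14.667)
j(-9, 12)*(Y + 105) = -11*(44/3 + 105) = -11*359/3 = -3949/3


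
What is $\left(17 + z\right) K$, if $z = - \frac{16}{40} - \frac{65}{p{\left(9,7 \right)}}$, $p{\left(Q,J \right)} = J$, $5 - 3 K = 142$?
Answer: $- \frac{35072}{105} \approx -334.02$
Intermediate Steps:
$K = - \frac{137}{3}$ ($K = \frac{5}{3} - \frac{142}{3} = - \frac{137}{3} \approx -45.667$)
$z = - \frac{339}{35}$ ($z = - \frac{16}{40} - \frac{65}{7} = \left(-16\right) \frac{1}{40} - \frac{65}{7} = - \frac{2}{5} - \frac{65}{7} = - \frac{339}{35} \approx -9.6857$)
$\left(17 + z\right) K = \left(17 - \frac{339}{35}\right) \left(- \frac{137}{3}\right) = \frac{256}{35} \left(- \frac{137}{3}\right) = - \frac{35072}{105}$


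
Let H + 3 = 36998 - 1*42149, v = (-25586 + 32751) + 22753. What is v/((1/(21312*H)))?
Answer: -3286254392064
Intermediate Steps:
v = 29918 (v = 7165 + 22753 = 29918)
H = -5154 (H = -3 + (36998 - 1*42149) = -3 + (36998 - 42149) = -3 - 5151 = -5154)
v/((1/(21312*H))) = 29918/((1/(21312*(-5154)))) = 29918/(((1/21312)*(-1/5154))) = 29918/(-1/109842048) = 29918*(-109842048) = -3286254392064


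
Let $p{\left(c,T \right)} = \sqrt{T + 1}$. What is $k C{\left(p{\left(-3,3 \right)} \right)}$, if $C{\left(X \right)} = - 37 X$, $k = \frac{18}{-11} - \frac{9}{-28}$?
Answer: $\frac{14985}{154} \approx 97.305$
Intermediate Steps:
$p{\left(c,T \right)} = \sqrt{1 + T}$
$k = - \frac{405}{308}$ ($k = 18 \left(- \frac{1}{11}\right) - - \frac{9}{28} = - \frac{18}{11} + \frac{9}{28} = - \frac{405}{308} \approx -1.3149$)
$k C{\left(p{\left(-3,3 \right)} \right)} = - \frac{405 \left(- 37 \sqrt{1 + 3}\right)}{308} = - \frac{405 \left(- 37 \sqrt{4}\right)}{308} = - \frac{405 \left(\left(-37\right) 2\right)}{308} = \left(- \frac{405}{308}\right) \left(-74\right) = \frac{14985}{154}$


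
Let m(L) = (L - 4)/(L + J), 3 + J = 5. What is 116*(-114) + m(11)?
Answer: -171905/13 ≈ -13223.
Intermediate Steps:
J = 2 (J = -3 + 5 = 2)
m(L) = (-4 + L)/(2 + L) (m(L) = (L - 4)/(L + 2) = (-4 + L)/(2 + L))
116*(-114) + m(11) = 116*(-114) + (-4 + 11)/(2 + 11) = -13224 + 7/13 = -171905/13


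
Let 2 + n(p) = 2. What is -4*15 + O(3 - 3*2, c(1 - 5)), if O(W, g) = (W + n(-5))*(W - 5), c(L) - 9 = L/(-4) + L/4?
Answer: -36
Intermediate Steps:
n(p) = 0 (n(p) = -2 + 2 = 0)
c(L) = 9 (c(L) = 9 + (L/(-4) + L/4) = 9 + (L*(-¼) + L*(¼)) = 9 + (-L/4 + L/4) = 9 + 0 = 9)
O(W, g) = W*(-5 + W) (O(W, g) = (W + 0)*(W - 5) = W*(-5 + W))
-4*15 + O(3 - 3*2, c(1 - 5)) = -4*15 + (3 - 3*2)*(-5 + (3 - 3*2)) = -60 + (3 - 6)*(-5 + (3 - 6)) = -60 - 3*(-5 - 3) = -60 - 3*(-8) = -60 + 24 = -36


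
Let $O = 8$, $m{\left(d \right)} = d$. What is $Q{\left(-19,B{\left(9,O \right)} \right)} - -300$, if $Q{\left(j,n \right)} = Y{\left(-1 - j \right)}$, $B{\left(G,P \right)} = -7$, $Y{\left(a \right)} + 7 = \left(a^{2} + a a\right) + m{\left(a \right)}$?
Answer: $959$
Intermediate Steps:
$Y{\left(a \right)} = -7 + a + 2 a^{2}$ ($Y{\left(a \right)} = -7 + \left(\left(a^{2} + a a\right) + a\right) = -7 + \left(\left(a^{2} + a^{2}\right) + a\right) = -7 + \left(2 a^{2} + a\right) = -7 + \left(a + 2 a^{2}\right) = -7 + a + 2 a^{2}$)
$Q{\left(j,n \right)} = -8 - j + 2 \left(-1 - j\right)^{2}$ ($Q{\left(j,n \right)} = -7 - \left(1 + j\right) + 2 \left(-1 - j\right)^{2} = -8 - j + 2 \left(-1 - j\right)^{2}$)
$Q{\left(-19,B{\left(9,O \right)} \right)} - -300 = \left(-8 - -19 + 2 \left(1 - 19\right)^{2}\right) - -300 = \left(-8 + 19 + 2 \left(-18\right)^{2}\right) + 300 = \left(-8 + 19 + 2 \cdot 324\right) + 300 = \left(-8 + 19 + 648\right) + 300 = 659 + 300 = 959$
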